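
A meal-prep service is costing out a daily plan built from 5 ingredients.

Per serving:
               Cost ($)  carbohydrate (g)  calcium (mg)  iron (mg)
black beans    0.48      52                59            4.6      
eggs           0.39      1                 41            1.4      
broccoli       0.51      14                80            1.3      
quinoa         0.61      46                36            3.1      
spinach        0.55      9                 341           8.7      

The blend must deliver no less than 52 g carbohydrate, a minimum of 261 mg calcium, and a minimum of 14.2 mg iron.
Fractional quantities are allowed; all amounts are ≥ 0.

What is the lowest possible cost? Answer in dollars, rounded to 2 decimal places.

This is a linear program. Let x1 = servings of black beans, x2 = servings of eggs, x3 = servings of broccoli, x4 = servings of quinoa, x5 = servings of spinach.
min 0.48x1 + 0.39x2 + 0.51x3 + 0.61x4 + 0.55x5 subject to:
  52x1 + 1x2 + 14x3 + 46x4 + 9x5 ≥ 52   (carbohydrate)
  59x1 + 41x2 + 80x3 + 36x4 + 341x5 ≥ 261   (calcium)
  4.6x1 + 1.4x2 + 1.3x3 + 3.1x4 + 8.7x5 ≥ 14.2   (iron)
  x1, x2, x3, x4, x5 ≥ 0.
At the optimum only black beans, spinach are positive (eggs, broccoli, quinoa = 0). The carbohydrate and iron requirements are met with equality.
So black beans = 0.7898 servings, spinach = 1.215 servings.
Cost = 0.48·0.7898 + 0.55·1.215 = 1.0474.

$1.05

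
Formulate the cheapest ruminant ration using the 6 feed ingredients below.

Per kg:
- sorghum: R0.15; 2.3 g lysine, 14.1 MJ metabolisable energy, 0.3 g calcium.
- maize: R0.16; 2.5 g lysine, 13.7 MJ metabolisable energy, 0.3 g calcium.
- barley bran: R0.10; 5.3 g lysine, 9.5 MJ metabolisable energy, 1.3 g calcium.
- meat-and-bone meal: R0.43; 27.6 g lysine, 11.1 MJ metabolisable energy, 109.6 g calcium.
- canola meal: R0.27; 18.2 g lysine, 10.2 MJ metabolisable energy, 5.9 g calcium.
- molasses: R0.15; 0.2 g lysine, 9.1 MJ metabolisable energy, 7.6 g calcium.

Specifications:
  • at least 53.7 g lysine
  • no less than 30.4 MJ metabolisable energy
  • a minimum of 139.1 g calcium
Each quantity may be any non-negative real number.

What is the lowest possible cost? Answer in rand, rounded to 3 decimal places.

R0.840

Set it up as a linear program. Let x1 = kg of sorghum, x2 = kg of maize, x3 = kg of barley bran, x4 = kg of meat-and-bone meal, x5 = kg of canola meal, x6 = kg of molasses.
Minimise 0.15x1 + 0.16x2 + 0.1x3 + 0.43x4 + 0.27x5 + 0.15x6 s.t.:
  2.3x1 + 2.5x2 + 5.3x3 + 27.6x4 + 18.2x5 + 0.2x6 ≥ 53.7   (lysine)
  14.1x1 + 13.7x2 + 9.5x3 + 11.1x4 + 10.2x5 + 9.1x6 ≥ 30.4   (metabolisable energy)
  0.3x1 + 0.3x2 + 1.3x3 + 109.6x4 + 5.9x5 + 7.6x6 ≥ 139.1   (calcium)
  x1, x2, x3, x4, x5, x6 ≥ 0.
At the optimum only barley bran, meat-and-bone meal, canola meal are positive (sorghum, maize, molasses = 0). Binding constraints: lysine, metabolisable energy, calcium.
That vertex is x3 = 0.8578, x4 = 1.213, x5 = 0.8619.
Hence cost = 0.1·0.8578 + 0.43·1.213 + 0.27·0.8619 = R0.84008.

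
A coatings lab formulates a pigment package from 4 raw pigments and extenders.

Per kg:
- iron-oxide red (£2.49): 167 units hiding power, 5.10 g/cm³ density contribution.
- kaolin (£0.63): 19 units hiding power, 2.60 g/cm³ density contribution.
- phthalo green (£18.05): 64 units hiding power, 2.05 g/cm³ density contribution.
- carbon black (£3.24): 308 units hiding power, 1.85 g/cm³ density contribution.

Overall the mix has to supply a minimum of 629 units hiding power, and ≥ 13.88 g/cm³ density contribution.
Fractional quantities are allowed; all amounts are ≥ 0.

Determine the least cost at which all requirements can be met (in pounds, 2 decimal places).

£8.36

Let x1 = kg of iron-oxide red, x2 = kg of kaolin, x3 = kg of phthalo green, x4 = kg of carbon black.
Minimise 2.49x1 + 0.63x2 + 18.05x3 + 3.24x4 s.t.:
  167x1 + 19x2 + 64x3 + 308x4 ≥ 629   (hiding power)
  5.1x1 + 2.6x2 + 2.05x3 + 1.85x4 ≥ 13.88   (density contribution)
  x1, x2, x3, x4 ≥ 0.
The minimum-cost mix takes nothing from iron-oxide red, phthalo green — only kaolin, carbon black. Binding constraints: hiding power and density contribution.
Optimal quantities: kaolin = 4.0637 kg, carbon black = 1.7915 kg.
Hence cost = 0.63·4.0637 + 3.24·1.7915 = £8.3646.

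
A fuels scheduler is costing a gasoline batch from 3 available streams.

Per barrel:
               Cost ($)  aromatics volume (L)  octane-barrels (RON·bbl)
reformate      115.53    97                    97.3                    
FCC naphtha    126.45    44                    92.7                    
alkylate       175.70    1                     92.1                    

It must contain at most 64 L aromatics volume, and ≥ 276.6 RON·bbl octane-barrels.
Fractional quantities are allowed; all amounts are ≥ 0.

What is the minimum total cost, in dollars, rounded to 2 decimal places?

$456.18

Let x1 = barrels of reformate, x2 = barrels of FCC naphtha, x3 = barrels of alkylate.
min 115.53x1 + 126.45x2 + 175.7x3 s.t.:
  97x1 + 44x2 + 1x3 ≤ 64   (aromatics volume)
  97.3x1 + 92.7x2 + 92.1x3 ≥ 276.6   (octane-barrels)
  x1, x2, x3 ≥ 0.
At the optimum only FCC naphtha, alkylate are positive (reformate = 0). There the aromatics volume and octane-barrels constraints are tight.
That vertex is x2 = 1.418744, x3 = 1.575271.
Total cost: 126.45·1.418744 + 175.7·1.575271 = 456.1753.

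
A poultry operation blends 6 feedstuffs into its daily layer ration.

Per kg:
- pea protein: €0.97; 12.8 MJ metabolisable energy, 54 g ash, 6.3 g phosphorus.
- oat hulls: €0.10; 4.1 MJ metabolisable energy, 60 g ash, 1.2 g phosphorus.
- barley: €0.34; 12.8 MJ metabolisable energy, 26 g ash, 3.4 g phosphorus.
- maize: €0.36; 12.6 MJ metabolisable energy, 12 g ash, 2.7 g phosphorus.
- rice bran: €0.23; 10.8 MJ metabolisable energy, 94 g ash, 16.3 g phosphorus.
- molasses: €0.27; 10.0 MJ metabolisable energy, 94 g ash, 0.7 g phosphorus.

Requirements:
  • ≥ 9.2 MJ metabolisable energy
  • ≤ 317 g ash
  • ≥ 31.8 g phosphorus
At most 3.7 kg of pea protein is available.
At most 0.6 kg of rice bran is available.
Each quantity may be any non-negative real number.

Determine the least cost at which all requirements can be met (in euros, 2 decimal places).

Let x1 = kg of pea protein, x2 = kg of oat hulls, x3 = kg of barley, x4 = kg of maize, x5 = kg of rice bran, x6 = kg of molasses.
Minimize 0.97x1 + 0.1x2 + 0.34x3 + 0.36x4 + 0.23x5 + 0.27x6 s.t.:
  12.8x1 + 4.1x2 + 12.8x3 + 12.6x4 + 10.8x5 + 10x6 ≥ 9.2   (metabolisable energy)
  54x1 + 60x2 + 26x3 + 12x4 + 94x5 + 94x6 ≤ 317   (ash)
  6.3x1 + 1.2x2 + 3.4x3 + 2.7x4 + 16.3x5 + 0.7x6 ≥ 31.8   (phosphorus)
  x1 ≤ 3.7
  x5 ≤ 0.6
  x1, x2, x3, x4, x5, x6 ≥ 0.
At the optimum only oat hulls, barley, rice bran are positive (pea protein, maize, molasses = 0). The ash, phosphorus, the rice bran cap requirements are met with equality.
So oat hulls = 1.814 kg, barley = 5.836 kg, rice bran = 0.6 kg.
Objective = 0.1·1.814 + 0.34·5.836 + 0.23·0.6 = 2.3036.

€2.30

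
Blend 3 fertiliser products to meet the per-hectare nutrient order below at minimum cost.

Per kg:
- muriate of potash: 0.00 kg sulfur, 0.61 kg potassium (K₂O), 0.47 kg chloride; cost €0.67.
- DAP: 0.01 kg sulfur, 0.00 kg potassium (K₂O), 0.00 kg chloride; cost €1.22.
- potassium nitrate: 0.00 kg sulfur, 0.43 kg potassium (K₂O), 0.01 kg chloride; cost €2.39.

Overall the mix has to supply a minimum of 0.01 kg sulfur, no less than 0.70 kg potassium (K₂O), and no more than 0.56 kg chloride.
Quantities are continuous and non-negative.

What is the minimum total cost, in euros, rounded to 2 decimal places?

€1.99

Let x1 = kg of muriate of potash, x2 = kg of DAP, x3 = kg of potassium nitrate.
Minimise 0.67x1 + 1.22x2 + 2.39x3 s.t.:
  0.01x2 ≥ 0.01   (sulfur)
  0.61x1 + 0.43x3 ≥ 0.7   (potassium (K₂O))
  0.47x1 + 0.01x3 ≤ 0.56   (chloride)
  x1, x2, x3 ≥ 0.
The minimum-cost mix takes nothing from potassium nitrate — only muriate of potash, DAP. The sulfur and potassium (K₂O) requirements are met with equality.
Optimal quantities: muriate of potash = 1.148 kg, DAP = 1 kg.
Objective = 0.67·1.148 + 1.22·1 = 1.9892.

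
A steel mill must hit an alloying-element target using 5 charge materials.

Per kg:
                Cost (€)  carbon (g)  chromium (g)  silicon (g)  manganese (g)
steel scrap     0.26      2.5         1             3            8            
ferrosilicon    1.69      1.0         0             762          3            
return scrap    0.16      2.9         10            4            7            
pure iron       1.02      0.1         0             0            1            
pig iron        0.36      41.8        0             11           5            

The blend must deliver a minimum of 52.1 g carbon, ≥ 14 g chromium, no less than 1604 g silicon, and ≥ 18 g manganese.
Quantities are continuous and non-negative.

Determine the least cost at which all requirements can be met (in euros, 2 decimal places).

Treat it as an LP. Let x1 = kg of steel scrap, x2 = kg of ferrosilicon, x3 = kg of return scrap, x4 = kg of pure iron, x5 = kg of pig iron.
min 0.26x1 + 1.69x2 + 0.16x3 + 1.02x4 + 0.36x5 s.t.:
  2.5x1 + 1x2 + 2.9x3 + 0.1x4 + 41.8x5 ≥ 52.1   (carbon)
  1x1 + 10x3 ≥ 14   (chromium)
  3x1 + 762x2 + 4x3 + 11x5 ≥ 1604   (silicon)
  8x1 + 3x2 + 7x3 + 1x4 + 5x5 ≥ 18   (manganese)
  x1, x2, x3, x4, x5 ≥ 0.
The optimal basis is {ferrosilicon, return scrap, pig iron}; steel scrap, pure iron drop out. Binding constraints: carbon, chromium, silicon.
Optimal quantities: ferrosilicon = 2.082 kg, return scrap = 1.4 kg, pig iron = 1.099 kg.
Hence cost = 1.69·2.082 + 0.16·1.4 + 0.36·1.099 = €4.1382.

€4.14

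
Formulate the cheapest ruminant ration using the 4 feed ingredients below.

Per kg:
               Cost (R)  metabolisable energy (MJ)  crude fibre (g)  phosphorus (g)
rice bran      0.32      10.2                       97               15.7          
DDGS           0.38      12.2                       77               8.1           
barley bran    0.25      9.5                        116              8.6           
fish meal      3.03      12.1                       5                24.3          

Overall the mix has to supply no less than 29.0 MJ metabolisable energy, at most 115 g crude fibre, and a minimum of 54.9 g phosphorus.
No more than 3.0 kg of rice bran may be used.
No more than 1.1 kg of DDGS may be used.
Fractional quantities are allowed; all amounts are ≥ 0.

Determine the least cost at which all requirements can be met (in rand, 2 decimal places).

R5.03

Let x1 = kg of rice bran, x2 = kg of DDGS, x3 = kg of barley bran, x4 = kg of fish meal.
Minimise 0.32x1 + 0.38x2 + 0.25x3 + 3.03x4 s.t.:
  10.2x1 + 12.2x2 + 9.5x3 + 12.1x4 ≥ 29   (metabolisable energy)
  97x1 + 77x2 + 116x3 + 5x4 ≤ 115   (crude fibre)
  15.7x1 + 8.1x2 + 8.6x3 + 24.3x4 ≥ 54.9   (phosphorus)
  x1 ≤ 3
  x2 ≤ 1.1
  x1, x2, x3, x4 ≥ 0.
At the optimum only rice bran, fish meal are positive (DDGS, barley bran = 0). Binding constraints: crude fibre and phosphorus.
Solving gives x1 = 1.1059, x4 = 1.5447.
Cost = 0.32·1.1059 + 3.03·1.5447 = 5.0343.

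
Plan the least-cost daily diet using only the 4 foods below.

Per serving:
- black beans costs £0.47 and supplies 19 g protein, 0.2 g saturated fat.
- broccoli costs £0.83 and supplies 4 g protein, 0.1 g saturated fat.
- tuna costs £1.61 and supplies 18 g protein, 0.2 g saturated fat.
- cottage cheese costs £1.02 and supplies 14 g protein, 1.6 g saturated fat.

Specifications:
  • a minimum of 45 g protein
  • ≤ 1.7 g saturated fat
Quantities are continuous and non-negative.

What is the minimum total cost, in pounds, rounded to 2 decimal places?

Let x1 = servings of black beans, x2 = servings of broccoli, x3 = servings of tuna, x4 = servings of cottage cheese.
Minimise 0.47x1 + 0.83x2 + 1.61x3 + 1.02x4 s.t.:
  19x1 + 4x2 + 18x3 + 14x4 ≥ 45   (protein)
  0.2x1 + 0.1x2 + 0.2x3 + 1.6x4 ≤ 1.7   (saturated fat)
  x1, x2, x3, x4 ≥ 0.
The minimum-cost mix takes nothing from broccoli, tuna, cottage cheese — only black beans. There the protein constraint is tight.
That vertex is x1 = 2.368.
Hence cost = 0.47·2.368 = £1.1130.

£1.11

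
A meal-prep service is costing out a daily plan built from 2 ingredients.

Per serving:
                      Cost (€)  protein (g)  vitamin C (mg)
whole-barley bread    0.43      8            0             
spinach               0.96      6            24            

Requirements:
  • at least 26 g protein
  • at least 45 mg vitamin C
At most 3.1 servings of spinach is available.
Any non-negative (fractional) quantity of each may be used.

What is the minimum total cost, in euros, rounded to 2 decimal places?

€2.59

Set it up as a linear program. Let x1 = servings of whole-barley bread, x2 = servings of spinach.
Minimise 0.43x1 + 0.96x2 s.t.:
  8x1 + 6x2 ≥ 26   (protein)
  24x2 ≥ 45   (vitamin C)
  x2 ≤ 3.1
  x1, x2 ≥ 0.
Both inputs are positive at the optimum. The protein and vitamin C requirements are met with equality.
Optimal quantities: whole-barley bread = 1.844 servings, spinach = 1.875 servings.
Total cost: 0.43·1.844 + 0.96·1.875 = 2.5929.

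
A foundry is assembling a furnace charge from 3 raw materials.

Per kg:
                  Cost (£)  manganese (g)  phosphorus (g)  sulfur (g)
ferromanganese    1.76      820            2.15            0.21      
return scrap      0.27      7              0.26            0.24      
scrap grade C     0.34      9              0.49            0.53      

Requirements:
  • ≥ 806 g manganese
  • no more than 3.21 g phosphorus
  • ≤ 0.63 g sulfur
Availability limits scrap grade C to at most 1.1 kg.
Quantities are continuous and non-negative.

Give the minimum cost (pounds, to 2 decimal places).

£1.73

Let x1 = kg of ferromanganese, x2 = kg of return scrap, x3 = kg of scrap grade C.
Minimise 1.76x1 + 0.27x2 + 0.34x3 s.t.:
  820x1 + 7x2 + 9x3 ≥ 806   (manganese)
  2.15x1 + 0.26x2 + 0.49x3 ≤ 3.21   (phosphorus)
  0.21x1 + 0.24x2 + 0.53x3 ≤ 0.63   (sulfur)
  x3 ≤ 1.1
  x1, x2, x3 ≥ 0.
The minimum-cost mix takes nothing from return scrap, scrap grade C — only ferromanganese. There the manganese constraint is tight.
Optimal quantities: ferromanganese = 0.9829 kg.
Hence cost = 1.76·0.9829 = £1.7299.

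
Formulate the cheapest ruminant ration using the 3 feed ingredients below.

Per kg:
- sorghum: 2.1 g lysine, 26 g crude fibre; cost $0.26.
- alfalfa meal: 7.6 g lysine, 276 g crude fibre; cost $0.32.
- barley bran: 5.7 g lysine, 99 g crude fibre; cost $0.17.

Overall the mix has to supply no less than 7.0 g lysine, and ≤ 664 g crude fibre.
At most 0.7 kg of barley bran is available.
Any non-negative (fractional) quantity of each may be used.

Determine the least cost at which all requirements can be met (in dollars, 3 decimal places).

Set it up as a linear program. Let x1 = kg of sorghum, x2 = kg of alfalfa meal, x3 = kg of barley bran.
Minimize 0.26x1 + 0.32x2 + 0.17x3 with:
  2.1x1 + 7.6x2 + 5.7x3 ≥ 7   (lysine)
  26x1 + 276x2 + 99x3 ≤ 664   (crude fibre)
  x3 ≤ 0.7
  x1, x2, x3 ≥ 0.
The optimal basis is {alfalfa meal, barley bran}; sorghum drops out. There the lysine and the barley bran cap constraints are tight.
So alfalfa meal = 0.3961 kg, barley bran = 0.7 kg.
Hence cost = 0.32·0.3961 + 0.17·0.7 = $0.24575.

$0.246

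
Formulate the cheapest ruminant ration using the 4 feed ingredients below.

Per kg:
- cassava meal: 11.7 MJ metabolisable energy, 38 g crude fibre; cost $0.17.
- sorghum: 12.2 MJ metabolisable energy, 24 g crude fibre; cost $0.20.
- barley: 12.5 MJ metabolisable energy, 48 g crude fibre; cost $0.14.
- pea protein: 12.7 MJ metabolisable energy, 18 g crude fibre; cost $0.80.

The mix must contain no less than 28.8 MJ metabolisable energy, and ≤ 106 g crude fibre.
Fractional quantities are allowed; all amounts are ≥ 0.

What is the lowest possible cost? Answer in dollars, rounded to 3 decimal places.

$0.335

Set it up as a linear program. Let x1 = kg of cassava meal, x2 = kg of sorghum, x3 = kg of barley, x4 = kg of pea protein.
Minimise 0.17x1 + 0.2x2 + 0.14x3 + 0.8x4 s.t.:
  11.7x1 + 12.2x2 + 12.5x3 + 12.7x4 ≥ 28.8   (metabolisable energy)
  38x1 + 24x2 + 48x3 + 18x4 ≤ 106   (crude fibre)
  x1, x2, x3, x4 ≥ 0.
The cheapest feasible vertex uses only sorghum, barley; cassava meal, pea protein are not used. Binding constraints: metabolisable energy and crude fibre.
Solving gives x2 = 0.201, x3 = 2.108.
Objective = 0.2·0.201 + 0.14·2.108 = 0.33532.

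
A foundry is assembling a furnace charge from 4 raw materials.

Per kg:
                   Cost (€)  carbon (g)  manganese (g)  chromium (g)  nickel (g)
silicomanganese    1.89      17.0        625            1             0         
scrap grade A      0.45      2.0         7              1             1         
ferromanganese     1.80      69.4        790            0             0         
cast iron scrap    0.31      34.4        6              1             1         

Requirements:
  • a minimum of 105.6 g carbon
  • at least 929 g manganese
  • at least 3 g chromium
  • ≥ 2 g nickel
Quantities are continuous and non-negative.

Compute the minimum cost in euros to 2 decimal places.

€3.01

Let x1 = kg of silicomanganese, x2 = kg of scrap grade A, x3 = kg of ferromanganese, x4 = kg of cast iron scrap.
Minimise 1.89x1 + 0.45x2 + 1.8x3 + 0.31x4 subject to:
  17x1 + 2x2 + 69.4x3 + 34.4x4 ≥ 105.6   (carbon)
  625x1 + 7x2 + 790x3 + 6x4 ≥ 929   (manganese)
  1x1 + 1x2 + 1x4 ≥ 3   (chromium)
  1x2 + 1x4 ≥ 2   (nickel)
  x1, x2, x3, x4 ≥ 0.
The cheapest feasible vertex uses only ferromanganese, cast iron scrap; silicomanganese, scrap grade A are not used. The manganese and chromium requirements are met with equality.
Solving gives x3 = 1.153, x4 = 3.
Cost = 1.8·1.153 + 0.31·3 = 3.0054.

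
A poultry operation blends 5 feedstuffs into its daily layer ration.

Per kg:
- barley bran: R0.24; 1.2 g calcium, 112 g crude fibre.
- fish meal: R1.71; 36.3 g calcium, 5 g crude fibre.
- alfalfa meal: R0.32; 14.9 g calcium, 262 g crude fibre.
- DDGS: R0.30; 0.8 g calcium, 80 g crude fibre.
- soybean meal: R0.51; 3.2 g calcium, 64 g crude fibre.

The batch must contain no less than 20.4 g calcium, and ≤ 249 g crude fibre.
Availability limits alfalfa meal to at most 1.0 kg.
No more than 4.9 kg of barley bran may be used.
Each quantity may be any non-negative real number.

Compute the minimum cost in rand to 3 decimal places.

This is a linear program. Let x1 = kg of barley bran, x2 = kg of fish meal, x3 = kg of alfalfa meal, x4 = kg of DDGS, x5 = kg of soybean meal.
Minimise 0.24x1 + 1.71x2 + 0.32x3 + 0.3x4 + 0.51x5 subject to:
  1.2x1 + 36.3x2 + 14.9x3 + 0.8x4 + 3.2x5 ≥ 20.4   (calcium)
  112x1 + 5x2 + 262x3 + 80x4 + 64x5 ≤ 249   (crude fibre)
  x3 ≤ 1
  x1 ≤ 4.9
  x1, x2, x3, x4, x5 ≥ 0.
The cheapest feasible vertex uses only fish meal, alfalfa meal; barley bran, DDGS, soybean meal are not used. Binding constraints: calcium and crude fibre.
Optimal quantities: fish meal = 0.1732 kg, alfalfa meal = 0.9471 kg.
Hence cost = 1.71·0.1732 + 0.32·0.9471 = R0.59924.

R0.599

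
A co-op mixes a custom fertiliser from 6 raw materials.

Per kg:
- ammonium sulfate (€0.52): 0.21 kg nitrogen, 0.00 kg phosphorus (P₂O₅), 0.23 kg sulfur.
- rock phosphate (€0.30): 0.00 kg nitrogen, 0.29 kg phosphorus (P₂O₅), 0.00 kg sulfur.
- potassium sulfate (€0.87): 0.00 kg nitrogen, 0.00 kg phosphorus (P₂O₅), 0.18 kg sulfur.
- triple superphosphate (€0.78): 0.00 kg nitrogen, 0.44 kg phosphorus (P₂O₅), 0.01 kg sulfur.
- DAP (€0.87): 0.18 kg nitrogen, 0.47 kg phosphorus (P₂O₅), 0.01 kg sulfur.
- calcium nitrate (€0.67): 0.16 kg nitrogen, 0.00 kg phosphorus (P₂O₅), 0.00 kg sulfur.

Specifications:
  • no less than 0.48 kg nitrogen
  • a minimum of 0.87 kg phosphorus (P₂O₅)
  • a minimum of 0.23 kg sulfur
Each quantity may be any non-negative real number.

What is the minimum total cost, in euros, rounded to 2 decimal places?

€1.99

Let x1 = kg of ammonium sulfate, x2 = kg of rock phosphate, x3 = kg of potassium sulfate, x4 = kg of triple superphosphate, x5 = kg of DAP, x6 = kg of calcium nitrate.
Minimise 0.52x1 + 0.3x2 + 0.87x3 + 0.78x4 + 0.87x5 + 0.67x6 subject to:
  0.21x1 + 0.18x5 + 0.16x6 ≥ 0.48   (nitrogen)
  0.29x2 + 0.44x4 + 0.47x5 ≥ 0.87   (phosphorus (P₂O₅))
  0.23x1 + 0.18x3 + 0.01x4 + 0.01x5 ≥ 0.23   (sulfur)
  x1, x2, x3, x4, x5, x6 ≥ 0.
At the optimum only ammonium sulfate, rock phosphate, DAP are positive (potassium sulfate, triple superphosphate, calcium nitrate = 0). The nitrogen, phosphorus (P₂O₅), sulfur requirements are met with equality.
Optimal quantities: ammonium sulfate = 0.9313 kg, rock phosphate = 0.4391 kg, DAP = 1.58 kg.
Hence cost = 0.52·0.9313 + 0.3·0.4391 + 0.87·1.58 = €1.9906.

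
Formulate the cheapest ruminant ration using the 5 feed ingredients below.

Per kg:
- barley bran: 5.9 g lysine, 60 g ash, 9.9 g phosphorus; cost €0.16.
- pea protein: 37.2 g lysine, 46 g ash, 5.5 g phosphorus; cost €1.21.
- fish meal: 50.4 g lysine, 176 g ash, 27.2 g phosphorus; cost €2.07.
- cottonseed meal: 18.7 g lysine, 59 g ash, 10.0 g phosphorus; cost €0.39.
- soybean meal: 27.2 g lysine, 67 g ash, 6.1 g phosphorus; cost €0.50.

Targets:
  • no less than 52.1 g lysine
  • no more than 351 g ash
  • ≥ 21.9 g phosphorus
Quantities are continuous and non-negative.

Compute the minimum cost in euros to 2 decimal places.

Treat it as an LP. Let x1 = kg of barley bran, x2 = kg of pea protein, x3 = kg of fish meal, x4 = kg of cottonseed meal, x5 = kg of soybean meal.
Minimize 0.16x1 + 1.21x2 + 2.07x3 + 0.39x4 + 0.5x5 with:
  5.9x1 + 37.2x2 + 50.4x3 + 18.7x4 + 27.2x5 ≥ 52.1   (lysine)
  60x1 + 46x2 + 176x3 + 59x4 + 67x5 ≤ 351   (ash)
  9.9x1 + 5.5x2 + 27.2x3 + 10x4 + 6.1x5 ≥ 21.9   (phosphorus)
  x1, x2, x3, x4, x5 ≥ 0.
At the optimum only barley bran, soybean meal are positive (pea protein, fish meal, cottonseed meal = 0). Binding constraints: lysine and phosphorus.
Solving gives x1 = 1.191, x5 = 1.657.
Total cost: 0.16·1.191 + 0.5·1.657 = 1.0191.

€1.02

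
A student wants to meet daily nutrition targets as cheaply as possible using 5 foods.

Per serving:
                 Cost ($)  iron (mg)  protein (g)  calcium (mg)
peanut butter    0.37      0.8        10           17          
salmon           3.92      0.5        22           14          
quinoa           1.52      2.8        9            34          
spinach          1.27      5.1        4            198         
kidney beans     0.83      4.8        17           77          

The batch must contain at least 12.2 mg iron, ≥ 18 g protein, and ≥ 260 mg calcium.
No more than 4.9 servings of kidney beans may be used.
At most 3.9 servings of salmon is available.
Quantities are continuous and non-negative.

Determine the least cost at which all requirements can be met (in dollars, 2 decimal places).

Treat it as an LP. Let x1 = servings of peanut butter, x2 = servings of salmon, x3 = servings of quinoa, x4 = servings of spinach, x5 = servings of kidney beans.
Minimise 0.37x1 + 3.92x2 + 1.52x3 + 1.27x4 + 0.83x5 with:
  0.8x1 + 0.5x2 + 2.8x3 + 5.1x4 + 4.8x5 ≥ 12.2   (iron)
  10x1 + 22x2 + 9x3 + 4x4 + 17x5 ≥ 18   (protein)
  17x1 + 14x2 + 34x3 + 198x4 + 77x5 ≥ 260   (calcium)
  x5 ≤ 4.9
  x2 ≤ 3.9
  x1, x2, x3, x4, x5 ≥ 0.
At the optimum only spinach, kidney beans are positive (peanut butter, salmon, quinoa = 0). There the iron and calcium constraints are tight.
That vertex is x4 = 0.5533, x5 = 1.954.
Objective = 1.27·0.5533 + 0.83·1.954 = 2.3245.

$2.32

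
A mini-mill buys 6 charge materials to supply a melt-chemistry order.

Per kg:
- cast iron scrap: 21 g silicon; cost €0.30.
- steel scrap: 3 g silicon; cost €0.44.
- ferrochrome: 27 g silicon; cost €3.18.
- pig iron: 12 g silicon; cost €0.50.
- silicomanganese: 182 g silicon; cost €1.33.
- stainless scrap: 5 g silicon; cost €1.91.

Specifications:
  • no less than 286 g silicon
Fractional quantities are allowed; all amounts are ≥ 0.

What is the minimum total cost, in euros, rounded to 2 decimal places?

€2.09

Let x1 = kg of cast iron scrap, x2 = kg of steel scrap, x3 = kg of ferrochrome, x4 = kg of pig iron, x5 = kg of silicomanganese, x6 = kg of stainless scrap.
min 0.3x1 + 0.44x2 + 3.18x3 + 0.5x4 + 1.33x5 + 1.91x6 subject to:
  21x1 + 3x2 + 27x3 + 12x4 + 182x5 + 5x6 ≥ 286   (silicon)
  x1, x2, x3, x4, x5, x6 ≥ 0.
The optimal basis is {silicomanganese}; cast iron scrap, steel scrap, ferrochrome, pig iron, stainless scrap drop out. There the silicon constraint is tight.
Solving gives x5 = 1.571.
Hence cost = 1.33·1.571 = €2.0894.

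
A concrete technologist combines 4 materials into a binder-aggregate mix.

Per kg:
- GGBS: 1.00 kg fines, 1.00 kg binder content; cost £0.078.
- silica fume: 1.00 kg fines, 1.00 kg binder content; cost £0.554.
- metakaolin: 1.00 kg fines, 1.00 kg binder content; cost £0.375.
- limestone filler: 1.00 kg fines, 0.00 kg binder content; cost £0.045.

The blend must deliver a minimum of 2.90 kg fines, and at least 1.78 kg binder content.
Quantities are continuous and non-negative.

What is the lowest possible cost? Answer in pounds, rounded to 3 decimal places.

Let x1 = kg of GGBS, x2 = kg of silica fume, x3 = kg of metakaolin, x4 = kg of limestone filler.
min 0.078x1 + 0.554x2 + 0.375x3 + 0.045x4 subject to:
  1x1 + 1x2 + 1x3 + 1x4 ≥ 2.9   (fines)
  1x1 + 1x2 + 1x3 ≥ 1.78   (binder content)
  x1, x2, x3, x4 ≥ 0.
The cheapest feasible vertex uses only GGBS, limestone filler; silica fume, metakaolin are not used. Binding constraints: fines and binder content.
That vertex is x1 = 1.78, x4 = 1.12.
Objective = 0.078·1.78 + 0.045·1.12 = 0.18924.

£0.189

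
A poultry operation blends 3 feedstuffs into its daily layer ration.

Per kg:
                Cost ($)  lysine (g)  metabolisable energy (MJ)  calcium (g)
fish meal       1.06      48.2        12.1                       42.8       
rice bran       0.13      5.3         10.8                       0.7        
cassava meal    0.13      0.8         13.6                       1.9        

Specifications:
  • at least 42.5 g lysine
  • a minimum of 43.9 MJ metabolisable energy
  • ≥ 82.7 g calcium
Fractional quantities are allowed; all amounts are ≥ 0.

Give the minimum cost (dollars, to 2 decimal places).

$2.18

Set it up as a linear program. Let x1 = kg of fish meal, x2 = kg of rice bran, x3 = kg of cassava meal.
Minimise 1.06x1 + 0.13x2 + 0.13x3 subject to:
  48.2x1 + 5.3x2 + 0.8x3 ≥ 42.5   (lysine)
  12.1x1 + 10.8x2 + 13.6x3 ≥ 43.9   (metabolisable energy)
  42.8x1 + 0.7x2 + 1.9x3 ≥ 82.7   (calcium)
  x1, x2, x3 ≥ 0.
At the optimum only fish meal, cassava meal are positive (rice bran = 0). The metabolisable energy and calcium requirements are met with equality.
That vertex is x1 = 1.863, x3 = 1.571.
Total cost: 1.06·1.863 + 0.13·1.571 = 2.1790.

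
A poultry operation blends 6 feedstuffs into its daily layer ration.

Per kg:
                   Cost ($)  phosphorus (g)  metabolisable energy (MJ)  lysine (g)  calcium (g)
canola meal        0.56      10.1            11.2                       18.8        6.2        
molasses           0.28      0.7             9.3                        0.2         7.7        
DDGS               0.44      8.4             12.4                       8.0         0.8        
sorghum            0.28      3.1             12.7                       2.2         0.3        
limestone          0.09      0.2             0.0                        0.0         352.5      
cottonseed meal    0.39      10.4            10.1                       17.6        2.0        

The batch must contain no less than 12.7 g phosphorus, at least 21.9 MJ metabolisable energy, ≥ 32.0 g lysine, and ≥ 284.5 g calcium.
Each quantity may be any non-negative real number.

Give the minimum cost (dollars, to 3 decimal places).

$0.852

This is a linear program. Let x1 = kg of canola meal, x2 = kg of molasses, x3 = kg of DDGS, x4 = kg of sorghum, x5 = kg of limestone, x6 = kg of cottonseed meal.
Minimise 0.56x1 + 0.28x2 + 0.44x3 + 0.28x4 + 0.09x5 + 0.39x6 subject to:
  10.1x1 + 0.7x2 + 8.4x3 + 3.1x4 + 0.2x5 + 10.4x6 ≥ 12.7   (phosphorus)
  11.2x1 + 9.3x2 + 12.4x3 + 12.7x4 + 10.1x6 ≥ 21.9   (metabolisable energy)
  18.8x1 + 0.2x2 + 8x3 + 2.2x4 + 17.6x6 ≥ 32   (lysine)
  6.2x1 + 7.7x2 + 0.8x3 + 0.3x4 + 352.5x5 + 2x6 ≥ 284.5   (calcium)
  x1, x2, x3, x4, x5, x6 ≥ 0.
The minimum-cost mix takes nothing from canola meal, molasses, DDGS — only sorghum, limestone, cottonseed meal. There the metabolisable energy, lysine, calcium constraints are tight.
So sorghum = 0.3092 kg, limestone = 0.7967 kg, cottonseed meal = 1.78 kg.
Hence cost = 0.28·0.3092 + 0.09·0.7967 + 0.39·1.78 = $0.85248.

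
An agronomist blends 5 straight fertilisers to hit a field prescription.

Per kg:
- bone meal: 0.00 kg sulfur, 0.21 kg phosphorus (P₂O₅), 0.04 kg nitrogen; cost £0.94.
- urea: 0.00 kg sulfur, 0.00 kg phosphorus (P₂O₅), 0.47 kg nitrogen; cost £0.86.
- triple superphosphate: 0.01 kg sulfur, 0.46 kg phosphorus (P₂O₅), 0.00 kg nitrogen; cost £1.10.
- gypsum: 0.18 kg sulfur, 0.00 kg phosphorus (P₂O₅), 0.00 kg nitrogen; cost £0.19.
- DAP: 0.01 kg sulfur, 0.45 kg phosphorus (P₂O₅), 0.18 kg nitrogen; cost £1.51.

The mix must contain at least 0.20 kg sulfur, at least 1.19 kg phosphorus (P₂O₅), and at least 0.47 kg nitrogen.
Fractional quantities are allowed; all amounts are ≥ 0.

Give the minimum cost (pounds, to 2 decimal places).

£3.89

This is a linear program. Let x1 = kg of bone meal, x2 = kg of urea, x3 = kg of triple superphosphate, x4 = kg of gypsum, x5 = kg of DAP.
Minimise 0.94x1 + 0.86x2 + 1.1x3 + 0.19x4 + 1.51x5 with:
  0.01x3 + 0.18x4 + 0.01x5 ≥ 0.2   (sulfur)
  0.21x1 + 0.46x3 + 0.45x5 ≥ 1.19   (phosphorus (P₂O₅))
  0.04x1 + 0.47x2 + 0.18x5 ≥ 0.47   (nitrogen)
  x1, x2, x3, x4, x5 ≥ 0.
The cheapest feasible vertex uses only urea, triple superphosphate, gypsum; bone meal, DAP are not used. There the sulfur, phosphorus (P₂O₅), nitrogen constraints are tight.
Optimal quantities: urea = 1 kg, triple superphosphate = 2.587 kg, gypsum = 0.9674 kg.
Cost = 0.86·1 + 1.1·2.587 + 0.19·0.9674 = 3.8895.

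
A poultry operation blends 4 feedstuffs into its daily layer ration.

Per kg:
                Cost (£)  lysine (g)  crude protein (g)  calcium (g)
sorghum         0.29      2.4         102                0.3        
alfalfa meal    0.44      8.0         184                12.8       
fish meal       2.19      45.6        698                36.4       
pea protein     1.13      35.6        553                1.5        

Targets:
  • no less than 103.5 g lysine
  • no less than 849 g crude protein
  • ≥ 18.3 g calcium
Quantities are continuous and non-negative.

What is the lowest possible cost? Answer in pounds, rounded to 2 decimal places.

£3.49

Treat it as an LP. Let x1 = kg of sorghum, x2 = kg of alfalfa meal, x3 = kg of fish meal, x4 = kg of pea protein.
Minimize 0.29x1 + 0.44x2 + 2.19x3 + 1.13x4 s.t.:
  2.4x1 + 8x2 + 45.6x3 + 35.6x4 ≥ 103.5   (lysine)
  102x1 + 184x2 + 698x3 + 553x4 ≥ 849   (crude protein)
  0.3x1 + 12.8x2 + 36.4x3 + 1.5x4 ≥ 18.3   (calcium)
  x1, x2, x3, x4 ≥ 0.
At the optimum only alfalfa meal, pea protein are positive (sorghum, fish meal = 0). There the lysine and calcium constraints are tight.
So alfalfa meal = 1.118 kg, pea protein = 2.656 kg.
Cost = 0.44·1.118 + 1.13·2.656 = 3.4932.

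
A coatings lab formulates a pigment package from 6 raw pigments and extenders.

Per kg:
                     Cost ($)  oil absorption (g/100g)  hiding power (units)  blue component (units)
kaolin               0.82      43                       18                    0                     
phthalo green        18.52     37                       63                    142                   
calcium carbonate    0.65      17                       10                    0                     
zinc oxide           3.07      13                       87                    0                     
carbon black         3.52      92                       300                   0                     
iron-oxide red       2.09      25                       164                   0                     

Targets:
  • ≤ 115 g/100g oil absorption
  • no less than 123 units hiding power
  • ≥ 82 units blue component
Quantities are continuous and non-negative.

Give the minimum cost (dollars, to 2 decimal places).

$11.71

Set it up as a linear program. Let x1 = kg of kaolin, x2 = kg of phthalo green, x3 = kg of calcium carbonate, x4 = kg of zinc oxide, x5 = kg of carbon black, x6 = kg of iron-oxide red.
Minimise 0.82x1 + 18.52x2 + 0.65x3 + 3.07x4 + 3.52x5 + 2.09x6 s.t.:
  43x1 + 37x2 + 17x3 + 13x4 + 92x5 + 25x6 ≤ 115   (oil absorption)
  18x1 + 63x2 + 10x3 + 87x4 + 300x5 + 164x6 ≥ 123   (hiding power)
  142x2 ≥ 82   (blue component)
  x1, x2, x3, x4, x5, x6 ≥ 0.
At the optimum only phthalo green, carbon black are positive (kaolin, calcium carbonate, zinc oxide, iron-oxide red = 0). Binding constraints: hiding power and blue component.
Optimal quantities: phthalo green = 0.5775 kg, carbon black = 0.2887 kg.
Objective = 18.52·0.5775 + 3.52·0.2887 = 11.7115.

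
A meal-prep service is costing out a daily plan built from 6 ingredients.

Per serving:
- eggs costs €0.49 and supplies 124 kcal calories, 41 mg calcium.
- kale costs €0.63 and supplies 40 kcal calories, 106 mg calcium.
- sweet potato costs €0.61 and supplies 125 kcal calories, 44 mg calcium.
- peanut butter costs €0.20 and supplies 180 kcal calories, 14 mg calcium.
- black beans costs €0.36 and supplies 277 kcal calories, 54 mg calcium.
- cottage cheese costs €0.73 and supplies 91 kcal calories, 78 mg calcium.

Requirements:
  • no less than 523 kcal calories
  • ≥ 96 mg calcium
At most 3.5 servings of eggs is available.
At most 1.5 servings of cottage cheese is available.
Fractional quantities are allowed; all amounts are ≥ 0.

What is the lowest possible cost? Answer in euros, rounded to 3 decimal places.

Let x1 = servings of eggs, x2 = servings of kale, x3 = servings of sweet potato, x4 = servings of peanut butter, x5 = servings of black beans, x6 = servings of cottage cheese.
min 0.49x1 + 0.63x2 + 0.61x3 + 0.2x4 + 0.36x5 + 0.73x6 subject to:
  124x1 + 40x2 + 125x3 + 180x4 + 277x5 + 91x6 ≥ 523   (calories)
  41x1 + 106x2 + 44x3 + 14x4 + 54x5 + 78x6 ≥ 96   (calcium)
  x1 ≤ 3.5
  x6 ≤ 1.5
  x1, x2, x3, x4, x5, x6 ≥ 0.
At the optimum only peanut butter, black beans are positive (eggs, kale, sweet potato, cottage cheese = 0). There the calories and calcium constraints are tight.
So peanut butter = 0.2824 servings, black beans = 1.705 servings.
Total cost: 0.2·0.2824 + 0.36·1.705 = 0.67028.

€0.670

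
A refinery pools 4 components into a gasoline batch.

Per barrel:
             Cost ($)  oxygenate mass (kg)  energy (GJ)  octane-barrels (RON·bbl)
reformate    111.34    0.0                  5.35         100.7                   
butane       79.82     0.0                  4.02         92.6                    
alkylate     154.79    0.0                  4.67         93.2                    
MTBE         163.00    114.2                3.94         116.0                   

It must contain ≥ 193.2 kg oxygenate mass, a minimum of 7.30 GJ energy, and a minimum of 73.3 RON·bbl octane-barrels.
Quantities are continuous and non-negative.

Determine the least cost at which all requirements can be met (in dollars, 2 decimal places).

Let x1 = barrels of reformate, x2 = barrels of butane, x3 = barrels of alkylate, x4 = barrels of MTBE.
Minimize 111.34x1 + 79.82x2 + 154.79x3 + 163x4 with:
  114.2x4 ≥ 193.2   (oxygenate mass)
  5.35x1 + 4.02x2 + 4.67x3 + 3.94x4 ≥ 7.3   (energy)
  100.7x1 + 92.6x2 + 93.2x3 + 116x4 ≥ 73.3   (octane-barrels)
  x1, x2, x3, x4 ≥ 0.
At the optimum only butane, MTBE are positive (reformate, alkylate = 0). There the oxygenate mass and energy constraints are tight.
Solving gives x2 = 0.15782, x4 = 1.6918.
Hence cost = 79.82·0.15782 + 163·1.6918 = $288.3606.

$288.36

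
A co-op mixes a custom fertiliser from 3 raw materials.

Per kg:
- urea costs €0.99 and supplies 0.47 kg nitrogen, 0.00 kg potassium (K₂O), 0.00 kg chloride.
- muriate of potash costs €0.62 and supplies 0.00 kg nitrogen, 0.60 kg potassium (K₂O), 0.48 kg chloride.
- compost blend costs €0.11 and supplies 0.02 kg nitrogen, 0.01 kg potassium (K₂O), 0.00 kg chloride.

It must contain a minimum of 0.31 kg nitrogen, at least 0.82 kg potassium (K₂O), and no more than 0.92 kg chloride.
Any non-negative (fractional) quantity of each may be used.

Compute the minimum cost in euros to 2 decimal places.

€1.50

Let x1 = kg of urea, x2 = kg of muriate of potash, x3 = kg of compost blend.
Minimise 0.99x1 + 0.62x2 + 0.11x3 s.t.:
  0.47x1 + 0.02x3 ≥ 0.31   (nitrogen)
  0.6x2 + 0.01x3 ≥ 0.82   (potassium (K₂O))
  0.48x2 ≤ 0.92   (chloride)
  x1, x2, x3 ≥ 0.
The optimal basis is {urea, muriate of potash}; compost blend drops out. Binding constraints: nitrogen and potassium (K₂O).
Solving gives x1 = 0.6596, x2 = 1.367.
Hence cost = 0.99·0.6596 + 0.62·1.367 = €1.5005.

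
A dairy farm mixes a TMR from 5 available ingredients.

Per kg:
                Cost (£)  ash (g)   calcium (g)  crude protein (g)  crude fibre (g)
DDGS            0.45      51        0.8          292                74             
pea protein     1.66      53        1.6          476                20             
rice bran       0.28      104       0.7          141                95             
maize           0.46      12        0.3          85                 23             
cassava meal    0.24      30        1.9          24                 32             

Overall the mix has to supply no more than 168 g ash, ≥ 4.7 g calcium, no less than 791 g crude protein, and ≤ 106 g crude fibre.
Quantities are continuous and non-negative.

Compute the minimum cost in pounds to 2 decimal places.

£2.61

Set it up as a linear program. Let x1 = kg of DDGS, x2 = kg of pea protein, x3 = kg of rice bran, x4 = kg of maize, x5 = kg of cassava meal.
Minimise 0.45x1 + 1.66x2 + 0.28x3 + 0.46x4 + 0.24x5 subject to:
  51x1 + 53x2 + 104x3 + 12x4 + 30x5 ≤ 168   (ash)
  0.8x1 + 1.6x2 + 0.7x3 + 0.3x4 + 1.9x5 ≥ 4.7   (calcium)
  292x1 + 476x2 + 141x3 + 85x4 + 24x5 ≥ 791   (crude protein)
  74x1 + 20x2 + 95x3 + 23x4 + 32x5 ≤ 106   (crude fibre)
  x1, x2, x3, x4, x5 ≥ 0.
The optimal basis is {DDGS, pea protein, cassava meal}; rice bran, maize drop out. The calcium, crude protein, crude fibre requirements are met with equality.
Optimal quantities: DDGS = 0.5861 kg, pea protein = 1.243 kg, cassava meal = 1.18 kg.
Total cost: 0.45·0.5861 + 1.66·1.243 + 0.24·1.18 = 2.6103.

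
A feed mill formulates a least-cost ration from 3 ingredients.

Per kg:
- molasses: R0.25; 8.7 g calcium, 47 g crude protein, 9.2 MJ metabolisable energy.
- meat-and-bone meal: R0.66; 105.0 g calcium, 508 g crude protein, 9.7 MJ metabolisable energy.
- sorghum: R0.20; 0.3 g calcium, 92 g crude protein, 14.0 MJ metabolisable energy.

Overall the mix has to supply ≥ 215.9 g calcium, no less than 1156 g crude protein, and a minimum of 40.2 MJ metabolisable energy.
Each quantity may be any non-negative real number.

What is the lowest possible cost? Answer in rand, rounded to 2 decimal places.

Treat it as an LP. Let x1 = kg of molasses, x2 = kg of meat-and-bone meal, x3 = kg of sorghum.
Minimise 0.25x1 + 0.66x2 + 0.2x3 s.t.:
  8.7x1 + 105x2 + 0.3x3 ≥ 215.9   (calcium)
  47x1 + 508x2 + 92x3 ≥ 1156   (crude protein)
  9.2x1 + 9.7x2 + 14x3 ≥ 40.2   (metabolisable energy)
  x1, x2, x3 ≥ 0.
The cheapest feasible vertex uses only meat-and-bone meal, sorghum; molasses is not used. Binding constraints: calcium and metabolisable energy.
So meat-and-bone meal = 2.052 kg, sorghum = 1.45 kg.
Hence cost = 0.66·2.052 + 0.2·1.45 = R1.6443.

R1.64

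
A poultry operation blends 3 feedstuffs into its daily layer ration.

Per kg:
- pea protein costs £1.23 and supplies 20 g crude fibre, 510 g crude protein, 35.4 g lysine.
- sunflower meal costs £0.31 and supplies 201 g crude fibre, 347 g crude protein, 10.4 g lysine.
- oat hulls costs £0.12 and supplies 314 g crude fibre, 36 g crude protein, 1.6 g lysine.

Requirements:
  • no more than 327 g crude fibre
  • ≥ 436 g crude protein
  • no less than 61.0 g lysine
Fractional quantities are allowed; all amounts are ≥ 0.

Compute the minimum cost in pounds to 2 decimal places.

Let x1 = kg of pea protein, x2 = kg of sunflower meal, x3 = kg of oat hulls.
Minimise 1.23x1 + 0.31x2 + 0.12x3 with:
  20x1 + 201x2 + 314x3 ≤ 327   (crude fibre)
  510x1 + 347x2 + 36x3 ≥ 436   (crude protein)
  35.4x1 + 10.4x2 + 1.6x3 ≥ 61   (lysine)
  x1, x2, x3 ≥ 0.
The minimum-cost mix takes nothing from oat hulls — only pea protein, sunflower meal. The crude fibre and lysine requirements are met with equality.
Solving gives x1 = 1.283, x2 = 1.499.
Total cost: 1.23·1.283 + 0.31·1.499 = 2.0428.

£2.04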